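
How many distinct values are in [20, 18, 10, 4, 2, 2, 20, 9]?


List all unique values:
Distinct values: [2, 4, 9, 10, 18, 20]
Count = 6
Final answer: 6


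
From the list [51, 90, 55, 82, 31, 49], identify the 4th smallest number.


Sort ascending: [31, 49, 51, 55, 82, 90]
The 4th element (1-indexed) is at index 3.
Value = 55
Final answer: 55


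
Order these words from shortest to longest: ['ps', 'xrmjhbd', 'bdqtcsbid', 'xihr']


Compute lengths:
  'ps' has length 2
  'xrmjhbd' has length 7
  'bdqtcsbid' has length 9
  'xihr' has length 4
Lengths in increasing order: 2 < 4 < 7 < 9
Listing the words in that order gives the answer.
Final answer: ['ps', 'xihr', 'xrmjhbd', 'bdqtcsbid']


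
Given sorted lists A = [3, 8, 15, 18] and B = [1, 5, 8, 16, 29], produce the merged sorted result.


List A: [3, 8, 15, 18]
List B: [1, 5, 8, 16, 29]
Repeatedly compare the front elements and take the smaller:
  3 vs 1 -> take 1
  3 vs 5 -> take 3
  8 vs 5 -> take 5
  8 vs 8 -> take 8
  15 vs 8 -> take 8
  15 vs 16 -> take 15
  18 vs 16 -> take 16
  18 vs 29 -> take 18
  A is exhausted; append the rest of B: [29]
Final answer: [1, 3, 5, 8, 8, 15, 16, 18, 29]


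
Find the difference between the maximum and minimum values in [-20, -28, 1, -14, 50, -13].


Maximum value: 50
Minimum value: -28
Range = 50 - (-28) = 78
Final answer: 78


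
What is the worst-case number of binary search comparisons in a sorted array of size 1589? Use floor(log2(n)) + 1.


Binary search halves the search space each step.
Maximum comparisons = floor(log2(1589)) + 1
log2(1589) = 10.6339
floor(log2(1589)) = 10, so 10 + 1 = 11
Final answer: 11


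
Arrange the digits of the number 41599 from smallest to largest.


The number 41599 has digits: 4, 1, 5, 9, 9
Sorted: 1, 4, 5, 9, 9
Joining the sorted digits gives the result.
Final answer: 14599


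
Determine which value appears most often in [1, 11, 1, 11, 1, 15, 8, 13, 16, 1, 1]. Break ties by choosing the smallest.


Count the frequency of each value:
  1 appears 5 time(s)
  8 appears 1 time(s)
  11 appears 2 time(s)
  13 appears 1 time(s)
  15 appears 1 time(s)
  16 appears 1 time(s)
Maximum frequency is 5.
Only 1 reaches that frequency, so it is the mode.
Final answer: 1


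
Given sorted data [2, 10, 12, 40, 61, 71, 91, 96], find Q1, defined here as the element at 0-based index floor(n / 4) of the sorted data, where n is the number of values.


The list has n = 8 elements.
Q1 index = floor(8 / 4) = floor(2) = 2
Counting from index 0 in the sorted data, the element at index 2 is 12.
Final answer: 12


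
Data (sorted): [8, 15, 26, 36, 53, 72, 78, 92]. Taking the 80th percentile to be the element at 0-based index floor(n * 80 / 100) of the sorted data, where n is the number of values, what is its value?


The dataset has n = 8 elements.
Index = floor(8 * 80 / 100) = floor(640 / 100) = floor(6.4) = 6
Counting from index 0 in the sorted data, the element at index 6 is 78.
Final answer: 78


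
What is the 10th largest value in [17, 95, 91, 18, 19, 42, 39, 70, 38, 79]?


Sort descending: [95, 91, 79, 70, 42, 39, 38, 19, 18, 17]
The 10th element (1-indexed) is at index 9.
Value = 17
Final answer: 17


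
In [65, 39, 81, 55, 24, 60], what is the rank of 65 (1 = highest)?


Sort descending: [81, 65, 60, 55, 39, 24]
Find 65 in the sorted list.
65 is at position 2.
Final answer: 2


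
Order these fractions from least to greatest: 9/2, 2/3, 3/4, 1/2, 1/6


Convert to decimal for comparison:
  9/2 = 4.5
  2/3 = 0.6667
  3/4 = 0.75
  1/2 = 0.5
  1/6 = 0.1667
Decimals in increasing order: 0.1667 < 0.5 < 0.6667 < 0.75 < 4.5
Writing each back as its fraction gives the sorted order.
Final answer: 1/6, 1/2, 2/3, 3/4, 9/2


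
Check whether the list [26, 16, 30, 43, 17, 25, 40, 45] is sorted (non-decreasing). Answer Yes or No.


Check consecutive pairs:
  26 <= 16? False
  16 <= 30? True
  30 <= 43? True
  43 <= 17? False
  17 <= 25? True
  25 <= 40? True
  40 <= 45? True
2 consecutive pair(s) are out of order, so the list is not sorted.
Final answer: No


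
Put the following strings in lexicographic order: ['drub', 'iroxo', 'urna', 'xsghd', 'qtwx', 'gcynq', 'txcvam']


Compare strings character by character (the first differing letter decides):
  'drub' < 'gcynq' since 'd' < 'g' at position 1
  'gcynq' < 'iroxo' since 'g' < 'i' at position 1
  'iroxo' < 'qtwx' since 'i' < 'q' at position 1
  'qtwx' < 'txcvam' since 'q' < 't' at position 1
  'txcvam' < 'urna' since 't' < 'u' at position 1
  'urna' < 'xsghd' since 'u' < 'x' at position 1
Chaining these comparisons gives the alphabetical order.
Final answer: ['drub', 'gcynq', 'iroxo', 'qtwx', 'txcvam', 'urna', 'xsghd']


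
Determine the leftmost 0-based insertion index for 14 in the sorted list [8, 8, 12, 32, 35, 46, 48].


List is sorted: [8, 8, 12, 32, 35, 46, 48]
We need the leftmost position where 14 can be inserted, i.e. the first index whose element is >= 14 (or the end of the list if none is).
Binary search with low=0, high=7 (0-based indices):
  low=0, high=7, mid=3: a[3]=32 >= 14, so high = 3
  low=0, high=3, mid=1: a[1]=8 < 14, so low = 2
  low=2, high=3, mid=2: a[2]=12 < 14, so low = 3
Now low = high = 3, so the insertion index is 3.
Final answer: 3


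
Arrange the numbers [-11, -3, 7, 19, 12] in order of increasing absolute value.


Compute absolute values:
  |-11| = 11
  |-3| = 3
  |7| = 7
  |19| = 19
  |12| = 12
Absolute values in increasing order: 3 < 7 < 11 < 12 < 19
Listing the original numbers in that order gives the answer.
Final answer: [-3, 7, -11, 12, 19]


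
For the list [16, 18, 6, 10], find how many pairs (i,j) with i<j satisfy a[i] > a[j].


For each element, count the later elements that are smaller than it:
  16 (index 0): smaller elements after it = [6, 10] -> 2
  18 (index 1): smaller elements after it = [6, 10] -> 2
  6 (index 2): smaller elements after it = [] -> 0
Total inversions = 2 + 2 + 0 = 4
Final answer: 4


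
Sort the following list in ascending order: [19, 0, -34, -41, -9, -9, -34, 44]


Original list: [19, 0, -34, -41, -9, -9, -34, 44]
Repeatedly take the smallest remaining element:
  Remaining [19, 0, -34, -41, -9, -9, -34, 44] -> smallest is -41
  Remaining [19, 0, -34, -9, -9, -34, 44] -> smallest is -34
  Remaining [19, 0, -9, -9, -34, 44] -> smallest is -34
  Remaining [19, 0, -9, -9, 44] -> smallest is -9
  Remaining [19, 0, -9, 44] -> smallest is -9
  Remaining [19, 0, 44] -> smallest is 0
  Remaining [19, 44] -> smallest is 19
  Remaining [44] -> smallest is 44
Collecting the picks in order gives the sorted list.
Final answer: [-41, -34, -34, -9, -9, 0, 19, 44]


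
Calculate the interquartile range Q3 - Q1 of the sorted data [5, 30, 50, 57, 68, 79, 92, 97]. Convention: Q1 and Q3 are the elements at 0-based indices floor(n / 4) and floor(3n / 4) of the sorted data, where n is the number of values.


The data has n = 8 elements.
Q1 index = floor(8 / 4) = floor(2) = 2; Q3 index = floor(3 * 8 / 4) = floor(6) = 6
Q1 = element at index 2 = 50
Q3 = element at index 6 = 92
IQR = 92 - 50 = 42
Final answer: 42


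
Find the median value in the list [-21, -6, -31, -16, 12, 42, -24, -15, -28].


First, sort the list: [-31, -28, -24, -21, -16, -15, -6, 12, 42]
The list has 9 elements (odd count).
The middle index is 4 (0-based), and the element there is -16.
Final answer: -16


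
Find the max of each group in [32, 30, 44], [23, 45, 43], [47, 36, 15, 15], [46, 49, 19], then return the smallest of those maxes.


Find max of each group:
  Group 1: [32, 30, 44] -> max = 44
  Group 2: [23, 45, 43] -> max = 45
  Group 3: [47, 36, 15, 15] -> max = 47
  Group 4: [46, 49, 19] -> max = 49
Maxes: [44, 45, 47, 49]
Minimum of maxes = 44
Final answer: 44


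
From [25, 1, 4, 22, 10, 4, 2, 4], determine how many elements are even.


Check each element:
  25 is odd
  1 is odd
  4 is even
  22 is even
  10 is even
  4 is even
  2 is even
  4 is even
Evens: [4, 22, 10, 4, 2, 4]
Count of evens = 6
Final answer: 6


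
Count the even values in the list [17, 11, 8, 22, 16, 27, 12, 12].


Check each element:
  17 is odd
  11 is odd
  8 is even
  22 is even
  16 is even
  27 is odd
  12 is even
  12 is even
Evens: [8, 22, 16, 12, 12]
Count of evens = 5
Final answer: 5


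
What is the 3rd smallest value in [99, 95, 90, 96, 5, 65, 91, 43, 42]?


Sort ascending: [5, 42, 43, 65, 90, 91, 95, 96, 99]
The 3rd element (1-indexed) is at index 2.
Value = 43
Final answer: 43


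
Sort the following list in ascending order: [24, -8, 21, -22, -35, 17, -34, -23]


Original list: [24, -8, 21, -22, -35, 17, -34, -23]
Repeatedly take the smallest remaining element:
  Remaining [24, -8, 21, -22, -35, 17, -34, -23] -> smallest is -35
  Remaining [24, -8, 21, -22, 17, -34, -23] -> smallest is -34
  Remaining [24, -8, 21, -22, 17, -23] -> smallest is -23
  Remaining [24, -8, 21, -22, 17] -> smallest is -22
  Remaining [24, -8, 21, 17] -> smallest is -8
  Remaining [24, 21, 17] -> smallest is 17
  Remaining [24, 21] -> smallest is 21
  Remaining [24] -> smallest is 24
Collecting the picks in order gives the sorted list.
Final answer: [-35, -34, -23, -22, -8, 17, 21, 24]


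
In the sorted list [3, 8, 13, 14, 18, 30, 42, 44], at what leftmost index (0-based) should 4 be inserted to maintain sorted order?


List is sorted: [3, 8, 13, 14, 18, 30, 42, 44]
We need the leftmost position where 4 can be inserted, i.e. the first index whose element is >= 4 (or the end of the list if none is).
Binary search with low=0, high=8 (0-based indices):
  low=0, high=8, mid=4: a[4]=18 >= 4, so high = 4
  low=0, high=4, mid=2: a[2]=13 >= 4, so high = 2
  low=0, high=2, mid=1: a[1]=8 >= 4, so high = 1
  low=0, high=1, mid=0: a[0]=3 < 4, so low = 1
Now low = high = 1, so the insertion index is 1.
Final answer: 1


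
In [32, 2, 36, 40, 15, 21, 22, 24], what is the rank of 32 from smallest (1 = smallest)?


Sort ascending: [2, 15, 21, 22, 24, 32, 36, 40]
Find 32 in the sorted list.
32 is at position 6 (1-indexed).
Final answer: 6


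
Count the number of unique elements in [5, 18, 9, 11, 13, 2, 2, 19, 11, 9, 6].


List all unique values:
Distinct values: [2, 5, 6, 9, 11, 13, 18, 19]
Count = 8
Final answer: 8


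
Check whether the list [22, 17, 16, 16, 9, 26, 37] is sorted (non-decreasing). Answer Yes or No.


Check consecutive pairs:
  22 <= 17? False
  17 <= 16? False
  16 <= 16? True
  16 <= 9? False
  9 <= 26? True
  26 <= 37? True
3 consecutive pair(s) are out of order, so the list is not sorted.
Final answer: No


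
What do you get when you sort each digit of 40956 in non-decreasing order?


The number 40956 has digits: 4, 0, 9, 5, 6
Sorted: 0, 4, 5, 6, 9
Joining the sorted digits gives the result.
Final answer: 04569


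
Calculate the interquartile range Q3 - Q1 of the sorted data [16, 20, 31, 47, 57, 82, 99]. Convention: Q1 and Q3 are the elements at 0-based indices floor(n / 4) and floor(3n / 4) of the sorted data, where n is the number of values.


The data has n = 7 elements.
Q1 index = floor(7 / 4) = floor(1.75) = 1; Q3 index = floor(3 * 7 / 4) = floor(5.25) = 5
Q1 = element at index 1 = 20
Q3 = element at index 5 = 82
IQR = 82 - 20 = 62
Final answer: 62


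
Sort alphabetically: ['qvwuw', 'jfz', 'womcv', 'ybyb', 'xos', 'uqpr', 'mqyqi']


Compare strings character by character (the first differing letter decides):
  'jfz' < 'mqyqi' since 'j' < 'm' at position 1
  'mqyqi' < 'qvwuw' since 'm' < 'q' at position 1
  'qvwuw' < 'uqpr' since 'q' < 'u' at position 1
  'uqpr' < 'womcv' since 'u' < 'w' at position 1
  'womcv' < 'xos' since 'w' < 'x' at position 1
  'xos' < 'ybyb' since 'x' < 'y' at position 1
Chaining these comparisons gives the alphabetical order.
Final answer: ['jfz', 'mqyqi', 'qvwuw', 'uqpr', 'womcv', 'xos', 'ybyb']


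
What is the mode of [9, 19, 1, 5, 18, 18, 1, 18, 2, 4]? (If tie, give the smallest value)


Count the frequency of each value:
  1 appears 2 time(s)
  2 appears 1 time(s)
  4 appears 1 time(s)
  5 appears 1 time(s)
  9 appears 1 time(s)
  18 appears 3 time(s)
  19 appears 1 time(s)
Maximum frequency is 3.
Only 18 reaches that frequency, so it is the mode.
Final answer: 18


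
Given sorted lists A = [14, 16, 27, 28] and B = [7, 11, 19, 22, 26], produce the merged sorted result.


List A: [14, 16, 27, 28]
List B: [7, 11, 19, 22, 26]
Repeatedly compare the front elements and take the smaller:
  14 vs 7 -> take 7
  14 vs 11 -> take 11
  14 vs 19 -> take 14
  16 vs 19 -> take 16
  27 vs 19 -> take 19
  27 vs 22 -> take 22
  27 vs 26 -> take 26
  B is exhausted; append the rest of A: [27, 28]
Final answer: [7, 11, 14, 16, 19, 22, 26, 27, 28]


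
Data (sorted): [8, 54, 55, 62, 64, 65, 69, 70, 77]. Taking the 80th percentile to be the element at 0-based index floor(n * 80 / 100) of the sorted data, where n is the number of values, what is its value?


The dataset has n = 9 elements.
Index = floor(9 * 80 / 100) = floor(720 / 100) = floor(7.2) = 7
Counting from index 0 in the sorted data, the element at index 7 is 70.
Final answer: 70


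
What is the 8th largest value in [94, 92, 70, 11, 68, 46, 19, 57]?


Sort descending: [94, 92, 70, 68, 57, 46, 19, 11]
The 8th element (1-indexed) is at index 7.
Value = 11
Final answer: 11


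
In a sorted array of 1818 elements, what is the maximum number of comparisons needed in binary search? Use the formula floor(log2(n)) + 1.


Binary search halves the search space each step.
Maximum comparisons = floor(log2(1818)) + 1
log2(1818) = 10.8281
floor(log2(1818)) = 10, so 10 + 1 = 11
Final answer: 11


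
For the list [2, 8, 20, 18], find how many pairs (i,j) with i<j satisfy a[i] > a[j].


For each element, count the later elements that are smaller than it:
  2 (index 0): smaller elements after it = [] -> 0
  8 (index 1): smaller elements after it = [] -> 0
  20 (index 2): smaller elements after it = [18] -> 1
Total inversions = 0 + 0 + 1 = 1
Final answer: 1


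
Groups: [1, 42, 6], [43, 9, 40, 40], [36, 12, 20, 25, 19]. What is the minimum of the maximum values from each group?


Find max of each group:
  Group 1: [1, 42, 6] -> max = 42
  Group 2: [43, 9, 40, 40] -> max = 43
  Group 3: [36, 12, 20, 25, 19] -> max = 36
Maxes: [42, 43, 36]
Minimum of maxes = 36
Final answer: 36


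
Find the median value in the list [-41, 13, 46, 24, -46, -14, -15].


First, sort the list: [-46, -41, -15, -14, 13, 24, 46]
The list has 7 elements (odd count).
The middle index is 3 (0-based), and the element there is -14.
Final answer: -14


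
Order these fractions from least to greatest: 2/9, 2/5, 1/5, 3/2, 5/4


Convert to decimal for comparison:
  2/9 = 0.2222
  2/5 = 0.4
  1/5 = 0.2
  3/2 = 1.5
  5/4 = 1.25
Decimals in increasing order: 0.2 < 0.2222 < 0.4 < 1.25 < 1.5
Writing each back as its fraction gives the sorted order.
Final answer: 1/5, 2/9, 2/5, 5/4, 3/2


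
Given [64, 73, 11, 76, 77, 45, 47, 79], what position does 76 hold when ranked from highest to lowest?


Sort descending: [79, 77, 76, 73, 64, 47, 45, 11]
Find 76 in the sorted list.
76 is at position 3.
Final answer: 3


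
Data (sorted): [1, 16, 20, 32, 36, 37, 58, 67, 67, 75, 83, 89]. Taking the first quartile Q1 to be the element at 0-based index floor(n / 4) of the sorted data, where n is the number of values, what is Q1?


The list has n = 12 elements.
Q1 index = floor(12 / 4) = floor(3) = 3
Counting from index 0 in the sorted data, the element at index 3 is 32.
Final answer: 32


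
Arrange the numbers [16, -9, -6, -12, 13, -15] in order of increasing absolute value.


Compute absolute values:
  |16| = 16
  |-9| = 9
  |-6| = 6
  |-12| = 12
  |13| = 13
  |-15| = 15
Absolute values in increasing order: 6 < 9 < 12 < 13 < 15 < 16
Listing the original numbers in that order gives the answer.
Final answer: [-6, -9, -12, 13, -15, 16]


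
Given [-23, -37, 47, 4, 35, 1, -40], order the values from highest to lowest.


Original list: [-23, -37, 47, 4, 35, 1, -40]
Repeatedly take the largest remaining element:
  Remaining [-23, -37, 47, 4, 35, 1, -40] -> largest is 47
  Remaining [-23, -37, 4, 35, 1, -40] -> largest is 35
  Remaining [-23, -37, 4, 1, -40] -> largest is 4
  Remaining [-23, -37, 1, -40] -> largest is 1
  Remaining [-23, -37, -40] -> largest is -23
  Remaining [-37, -40] -> largest is -37
  Remaining [-40] -> largest is -40
Collecting the picks in order gives the descending list.
Final answer: [47, 35, 4, 1, -23, -37, -40]


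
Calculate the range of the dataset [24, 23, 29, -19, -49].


Maximum value: 29
Minimum value: -49
Range = 29 - (-49) = 78
Final answer: 78


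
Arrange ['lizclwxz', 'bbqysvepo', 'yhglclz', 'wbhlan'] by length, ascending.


Compute lengths:
  'lizclwxz' has length 8
  'bbqysvepo' has length 9
  'yhglclz' has length 7
  'wbhlan' has length 6
Lengths in increasing order: 6 < 7 < 8 < 9
Listing the words in that order gives the answer.
Final answer: ['wbhlan', 'yhglclz', 'lizclwxz', 'bbqysvepo']


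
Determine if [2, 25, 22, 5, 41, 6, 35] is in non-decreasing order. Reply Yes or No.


Check consecutive pairs:
  2 <= 25? True
  25 <= 22? False
  22 <= 5? False
  5 <= 41? True
  41 <= 6? False
  6 <= 35? True
3 consecutive pair(s) are out of order, so the list is not sorted.
Final answer: No


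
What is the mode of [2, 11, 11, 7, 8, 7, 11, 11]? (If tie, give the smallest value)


Count the frequency of each value:
  2 appears 1 time(s)
  7 appears 2 time(s)
  8 appears 1 time(s)
  11 appears 4 time(s)
Maximum frequency is 4.
Only 11 reaches that frequency, so it is the mode.
Final answer: 11


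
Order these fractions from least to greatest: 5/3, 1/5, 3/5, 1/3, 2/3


Convert to decimal for comparison:
  5/3 = 1.6667
  1/5 = 0.2
  3/5 = 0.6
  1/3 = 0.3333
  2/3 = 0.6667
Decimals in increasing order: 0.2 < 0.3333 < 0.6 < 0.6667 < 1.6667
Writing each back as its fraction gives the sorted order.
Final answer: 1/5, 1/3, 3/5, 2/3, 5/3


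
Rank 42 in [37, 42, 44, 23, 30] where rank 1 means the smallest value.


Sort ascending: [23, 30, 37, 42, 44]
Find 42 in the sorted list.
42 is at position 4 (1-indexed).
Final answer: 4


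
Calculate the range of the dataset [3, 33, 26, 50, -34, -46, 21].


Maximum value: 50
Minimum value: -46
Range = 50 - (-46) = 96
Final answer: 96


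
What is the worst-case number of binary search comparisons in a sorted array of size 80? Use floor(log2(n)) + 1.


Binary search halves the search space each step.
Maximum comparisons = floor(log2(80)) + 1
log2(80) = 6.3219
floor(log2(80)) = 6, so 6 + 1 = 7
Final answer: 7


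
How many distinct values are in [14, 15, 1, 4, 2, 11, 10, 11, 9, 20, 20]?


List all unique values:
Distinct values: [1, 2, 4, 9, 10, 11, 14, 15, 20]
Count = 9
Final answer: 9


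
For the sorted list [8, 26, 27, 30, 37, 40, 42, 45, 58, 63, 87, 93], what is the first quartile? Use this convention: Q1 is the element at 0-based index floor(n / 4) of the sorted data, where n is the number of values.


The list has n = 12 elements.
Q1 index = floor(12 / 4) = floor(3) = 3
Counting from index 0 in the sorted data, the element at index 3 is 30.
Final answer: 30


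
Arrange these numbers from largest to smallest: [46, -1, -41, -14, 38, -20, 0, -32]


Original list: [46, -1, -41, -14, 38, -20, 0, -32]
Repeatedly take the largest remaining element:
  Remaining [46, -1, -41, -14, 38, -20, 0, -32] -> largest is 46
  Remaining [-1, -41, -14, 38, -20, 0, -32] -> largest is 38
  Remaining [-1, -41, -14, -20, 0, -32] -> largest is 0
  Remaining [-1, -41, -14, -20, -32] -> largest is -1
  Remaining [-41, -14, -20, -32] -> largest is -14
  Remaining [-41, -20, -32] -> largest is -20
  Remaining [-41, -32] -> largest is -32
  Remaining [-41] -> largest is -41
Collecting the picks in order gives the descending list.
Final answer: [46, 38, 0, -1, -14, -20, -32, -41]


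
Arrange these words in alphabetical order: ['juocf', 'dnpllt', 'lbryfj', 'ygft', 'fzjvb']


Compare strings character by character (the first differing letter decides):
  'dnpllt' < 'fzjvb' since 'd' < 'f' at position 1
  'fzjvb' < 'juocf' since 'f' < 'j' at position 1
  'juocf' < 'lbryfj' since 'j' < 'l' at position 1
  'lbryfj' < 'ygft' since 'l' < 'y' at position 1
Chaining these comparisons gives the alphabetical order.
Final answer: ['dnpllt', 'fzjvb', 'juocf', 'lbryfj', 'ygft']


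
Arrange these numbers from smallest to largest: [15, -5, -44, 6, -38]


Original list: [15, -5, -44, 6, -38]
Repeatedly take the smallest remaining element:
  Remaining [15, -5, -44, 6, -38] -> smallest is -44
  Remaining [15, -5, 6, -38] -> smallest is -38
  Remaining [15, -5, 6] -> smallest is -5
  Remaining [15, 6] -> smallest is 6
  Remaining [15] -> smallest is 15
Collecting the picks in order gives the sorted list.
Final answer: [-44, -38, -5, 6, 15]


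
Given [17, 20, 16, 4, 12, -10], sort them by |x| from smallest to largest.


Compute absolute values:
  |17| = 17
  |20| = 20
  |16| = 16
  |4| = 4
  |12| = 12
  |-10| = 10
Absolute values in increasing order: 4 < 10 < 12 < 16 < 17 < 20
Listing the original numbers in that order gives the answer.
Final answer: [4, -10, 12, 16, 17, 20]


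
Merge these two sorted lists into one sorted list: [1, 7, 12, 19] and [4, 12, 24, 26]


List A: [1, 7, 12, 19]
List B: [4, 12, 24, 26]
Repeatedly compare the front elements and take the smaller:
  1 vs 4 -> take 1
  7 vs 4 -> take 4
  7 vs 12 -> take 7
  12 vs 12 -> take 12
  19 vs 12 -> take 12
  19 vs 24 -> take 19
  A is exhausted; append the rest of B: [24, 26]
Final answer: [1, 4, 7, 12, 12, 19, 24, 26]


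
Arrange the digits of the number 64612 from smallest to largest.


The number 64612 has digits: 6, 4, 6, 1, 2
Sorted: 1, 2, 4, 6, 6
Joining the sorted digits gives the result.
Final answer: 12466


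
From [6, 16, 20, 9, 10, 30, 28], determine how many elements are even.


Check each element:
  6 is even
  16 is even
  20 is even
  9 is odd
  10 is even
  30 is even
  28 is even
Evens: [6, 16, 20, 10, 30, 28]
Count of evens = 6
Final answer: 6


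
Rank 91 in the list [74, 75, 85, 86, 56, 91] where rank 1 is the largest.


Sort descending: [91, 86, 85, 75, 74, 56]
Find 91 in the sorted list.
91 is at position 1.
Final answer: 1


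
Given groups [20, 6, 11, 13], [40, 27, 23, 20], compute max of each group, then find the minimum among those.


Find max of each group:
  Group 1: [20, 6, 11, 13] -> max = 20
  Group 2: [40, 27, 23, 20] -> max = 40
Maxes: [20, 40]
Minimum of maxes = 20
Final answer: 20


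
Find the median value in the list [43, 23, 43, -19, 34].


First, sort the list: [-19, 23, 34, 43, 43]
The list has 5 elements (odd count).
The middle index is 2 (0-based), and the element there is 34.
Final answer: 34


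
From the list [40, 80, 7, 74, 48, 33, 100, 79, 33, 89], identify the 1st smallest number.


Sort ascending: [7, 33, 33, 40, 48, 74, 79, 80, 89, 100]
The 1st element (1-indexed) is at index 0.
Value = 7
Final answer: 7


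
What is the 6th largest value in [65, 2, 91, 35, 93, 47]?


Sort descending: [93, 91, 65, 47, 35, 2]
The 6th element (1-indexed) is at index 5.
Value = 2
Final answer: 2


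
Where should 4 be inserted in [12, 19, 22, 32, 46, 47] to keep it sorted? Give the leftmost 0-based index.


List is sorted: [12, 19, 22, 32, 46, 47]
We need the leftmost position where 4 can be inserted, i.e. the first index whose element is >= 4 (or the end of the list if none is).
Binary search with low=0, high=6 (0-based indices):
  low=0, high=6, mid=3: a[3]=32 >= 4, so high = 3
  low=0, high=3, mid=1: a[1]=19 >= 4, so high = 1
  low=0, high=1, mid=0: a[0]=12 >= 4, so high = 0
Now low = high = 0, so the insertion index is 0.
Final answer: 0


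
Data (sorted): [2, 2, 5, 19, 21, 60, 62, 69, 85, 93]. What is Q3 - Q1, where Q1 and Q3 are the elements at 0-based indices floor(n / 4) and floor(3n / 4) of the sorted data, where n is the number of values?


The data has n = 10 elements.
Q1 index = floor(10 / 4) = floor(2.5) = 2; Q3 index = floor(3 * 10 / 4) = floor(7.5) = 7
Q1 = element at index 2 = 5
Q3 = element at index 7 = 69
IQR = 69 - 5 = 64
Final answer: 64


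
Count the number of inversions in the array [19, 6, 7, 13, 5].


For each element, count the later elements that are smaller than it:
  19 (index 0): smaller elements after it = [6, 7, 13, 5] -> 4
  6 (index 1): smaller elements after it = [5] -> 1
  7 (index 2): smaller elements after it = [5] -> 1
  13 (index 3): smaller elements after it = [5] -> 1
Total inversions = 4 + 1 + 1 + 1 = 7
Final answer: 7


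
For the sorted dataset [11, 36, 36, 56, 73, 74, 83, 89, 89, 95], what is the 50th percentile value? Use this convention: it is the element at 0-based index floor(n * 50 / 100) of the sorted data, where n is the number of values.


The dataset has n = 10 elements.
Index = floor(10 * 50 / 100) = floor(500 / 100) = floor(5) = 5
Counting from index 0 in the sorted data, the element at index 5 is 74.
Final answer: 74


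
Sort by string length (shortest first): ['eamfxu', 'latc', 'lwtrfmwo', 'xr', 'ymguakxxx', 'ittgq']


Compute lengths:
  'eamfxu' has length 6
  'latc' has length 4
  'lwtrfmwo' has length 8
  'xr' has length 2
  'ymguakxxx' has length 9
  'ittgq' has length 5
Lengths in increasing order: 2 < 4 < 5 < 6 < 8 < 9
Listing the words in that order gives the answer.
Final answer: ['xr', 'latc', 'ittgq', 'eamfxu', 'lwtrfmwo', 'ymguakxxx']


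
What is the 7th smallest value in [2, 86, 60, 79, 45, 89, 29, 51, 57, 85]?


Sort ascending: [2, 29, 45, 51, 57, 60, 79, 85, 86, 89]
The 7th element (1-indexed) is at index 6.
Value = 79
Final answer: 79


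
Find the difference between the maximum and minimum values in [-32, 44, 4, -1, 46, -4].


Maximum value: 46
Minimum value: -32
Range = 46 - (-32) = 78
Final answer: 78


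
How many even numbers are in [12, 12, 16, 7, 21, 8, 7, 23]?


Check each element:
  12 is even
  12 is even
  16 is even
  7 is odd
  21 is odd
  8 is even
  7 is odd
  23 is odd
Evens: [12, 12, 16, 8]
Count of evens = 4
Final answer: 4


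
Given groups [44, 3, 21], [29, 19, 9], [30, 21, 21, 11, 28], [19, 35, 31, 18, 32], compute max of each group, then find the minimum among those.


Find max of each group:
  Group 1: [44, 3, 21] -> max = 44
  Group 2: [29, 19, 9] -> max = 29
  Group 3: [30, 21, 21, 11, 28] -> max = 30
  Group 4: [19, 35, 31, 18, 32] -> max = 35
Maxes: [44, 29, 30, 35]
Minimum of maxes = 29
Final answer: 29


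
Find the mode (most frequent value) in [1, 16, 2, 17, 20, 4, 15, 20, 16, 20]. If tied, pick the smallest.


Count the frequency of each value:
  1 appears 1 time(s)
  2 appears 1 time(s)
  4 appears 1 time(s)
  15 appears 1 time(s)
  16 appears 2 time(s)
  17 appears 1 time(s)
  20 appears 3 time(s)
Maximum frequency is 3.
Only 20 reaches that frequency, so it is the mode.
Final answer: 20


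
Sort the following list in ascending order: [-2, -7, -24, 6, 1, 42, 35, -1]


Original list: [-2, -7, -24, 6, 1, 42, 35, -1]
Repeatedly take the smallest remaining element:
  Remaining [-2, -7, -24, 6, 1, 42, 35, -1] -> smallest is -24
  Remaining [-2, -7, 6, 1, 42, 35, -1] -> smallest is -7
  Remaining [-2, 6, 1, 42, 35, -1] -> smallest is -2
  Remaining [6, 1, 42, 35, -1] -> smallest is -1
  Remaining [6, 1, 42, 35] -> smallest is 1
  Remaining [6, 42, 35] -> smallest is 6
  Remaining [42, 35] -> smallest is 35
  Remaining [42] -> smallest is 42
Collecting the picks in order gives the sorted list.
Final answer: [-24, -7, -2, -1, 1, 6, 35, 42]


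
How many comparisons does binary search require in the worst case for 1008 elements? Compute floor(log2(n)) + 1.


Binary search halves the search space each step.
Maximum comparisons = floor(log2(1008)) + 1
log2(1008) = 9.9773
floor(log2(1008)) = 9, so 9 + 1 = 10
Final answer: 10


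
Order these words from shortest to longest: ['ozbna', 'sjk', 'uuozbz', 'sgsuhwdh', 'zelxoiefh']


Compute lengths:
  'ozbna' has length 5
  'sjk' has length 3
  'uuozbz' has length 6
  'sgsuhwdh' has length 8
  'zelxoiefh' has length 9
Lengths in increasing order: 3 < 5 < 6 < 8 < 9
Listing the words in that order gives the answer.
Final answer: ['sjk', 'ozbna', 'uuozbz', 'sgsuhwdh', 'zelxoiefh']


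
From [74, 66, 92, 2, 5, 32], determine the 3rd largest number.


Sort descending: [92, 74, 66, 32, 5, 2]
The 3rd element (1-indexed) is at index 2.
Value = 66
Final answer: 66


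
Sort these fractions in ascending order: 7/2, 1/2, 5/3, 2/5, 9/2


Convert to decimal for comparison:
  7/2 = 3.5
  1/2 = 0.5
  5/3 = 1.6667
  2/5 = 0.4
  9/2 = 4.5
Decimals in increasing order: 0.4 < 0.5 < 1.6667 < 3.5 < 4.5
Writing each back as its fraction gives the sorted order.
Final answer: 2/5, 1/2, 5/3, 7/2, 9/2


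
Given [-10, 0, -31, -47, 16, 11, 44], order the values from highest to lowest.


Original list: [-10, 0, -31, -47, 16, 11, 44]
Repeatedly take the largest remaining element:
  Remaining [-10, 0, -31, -47, 16, 11, 44] -> largest is 44
  Remaining [-10, 0, -31, -47, 16, 11] -> largest is 16
  Remaining [-10, 0, -31, -47, 11] -> largest is 11
  Remaining [-10, 0, -31, -47] -> largest is 0
  Remaining [-10, -31, -47] -> largest is -10
  Remaining [-31, -47] -> largest is -31
  Remaining [-47] -> largest is -47
Collecting the picks in order gives the descending list.
Final answer: [44, 16, 11, 0, -10, -31, -47]


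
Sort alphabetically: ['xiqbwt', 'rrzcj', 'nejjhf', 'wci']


Compare strings character by character (the first differing letter decides):
  'nejjhf' < 'rrzcj' since 'n' < 'r' at position 1
  'rrzcj' < 'wci' since 'r' < 'w' at position 1
  'wci' < 'xiqbwt' since 'w' < 'x' at position 1
Chaining these comparisons gives the alphabetical order.
Final answer: ['nejjhf', 'rrzcj', 'wci', 'xiqbwt']


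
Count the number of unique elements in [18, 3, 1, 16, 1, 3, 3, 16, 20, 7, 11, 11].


List all unique values:
Distinct values: [1, 3, 7, 11, 16, 18, 20]
Count = 7
Final answer: 7


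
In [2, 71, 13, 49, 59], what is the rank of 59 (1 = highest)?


Sort descending: [71, 59, 49, 13, 2]
Find 59 in the sorted list.
59 is at position 2.
Final answer: 2


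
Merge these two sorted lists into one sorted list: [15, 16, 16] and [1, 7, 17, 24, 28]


List A: [15, 16, 16]
List B: [1, 7, 17, 24, 28]
Repeatedly compare the front elements and take the smaller:
  15 vs 1 -> take 1
  15 vs 7 -> take 7
  15 vs 17 -> take 15
  16 vs 17 -> take 16
  16 vs 17 -> take 16
  A is exhausted; append the rest of B: [17, 24, 28]
Final answer: [1, 7, 15, 16, 16, 17, 24, 28]


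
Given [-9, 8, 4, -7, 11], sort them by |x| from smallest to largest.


Compute absolute values:
  |-9| = 9
  |8| = 8
  |4| = 4
  |-7| = 7
  |11| = 11
Absolute values in increasing order: 4 < 7 < 8 < 9 < 11
Listing the original numbers in that order gives the answer.
Final answer: [4, -7, 8, -9, 11]


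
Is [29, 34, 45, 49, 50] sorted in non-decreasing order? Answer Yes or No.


Check consecutive pairs:
  29 <= 34? True
  34 <= 45? True
  45 <= 49? True
  49 <= 50? True
Every consecutive pair is in order, so the list is non-decreasing.
Final answer: Yes


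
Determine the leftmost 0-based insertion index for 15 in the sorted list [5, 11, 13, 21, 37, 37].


List is sorted: [5, 11, 13, 21, 37, 37]
We need the leftmost position where 15 can be inserted, i.e. the first index whose element is >= 15 (or the end of the list if none is).
Binary search with low=0, high=6 (0-based indices):
  low=0, high=6, mid=3: a[3]=21 >= 15, so high = 3
  low=0, high=3, mid=1: a[1]=11 < 15, so low = 2
  low=2, high=3, mid=2: a[2]=13 < 15, so low = 3
Now low = high = 3, so the insertion index is 3.
Final answer: 3


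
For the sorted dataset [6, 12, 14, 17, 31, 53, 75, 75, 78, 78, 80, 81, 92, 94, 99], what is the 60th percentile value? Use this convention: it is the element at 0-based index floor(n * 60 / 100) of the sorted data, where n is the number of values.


The dataset has n = 15 elements.
Index = floor(15 * 60 / 100) = floor(900 / 100) = floor(9) = 9
Counting from index 0 in the sorted data, the element at index 9 is 78.
Final answer: 78


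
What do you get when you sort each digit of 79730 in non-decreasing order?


The number 79730 has digits: 7, 9, 7, 3, 0
Sorted: 0, 3, 7, 7, 9
Joining the sorted digits gives the result.
Final answer: 03779


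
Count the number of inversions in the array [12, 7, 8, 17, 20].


For each element, count the later elements that are smaller than it:
  12 (index 0): smaller elements after it = [7, 8] -> 2
  7 (index 1): smaller elements after it = [] -> 0
  8 (index 2): smaller elements after it = [] -> 0
  17 (index 3): smaller elements after it = [] -> 0
Total inversions = 2 + 0 + 0 + 0 = 2
Final answer: 2


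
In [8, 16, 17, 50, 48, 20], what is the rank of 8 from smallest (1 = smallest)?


Sort ascending: [8, 16, 17, 20, 48, 50]
Find 8 in the sorted list.
8 is at position 1 (1-indexed).
Final answer: 1


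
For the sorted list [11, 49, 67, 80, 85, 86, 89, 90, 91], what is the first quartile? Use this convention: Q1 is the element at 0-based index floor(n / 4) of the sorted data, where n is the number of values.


The list has n = 9 elements.
Q1 index = floor(9 / 4) = floor(2.25) = 2
Counting from index 0 in the sorted data, the element at index 2 is 67.
Final answer: 67


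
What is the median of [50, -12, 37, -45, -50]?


First, sort the list: [-50, -45, -12, 37, 50]
The list has 5 elements (odd count).
The middle index is 2 (0-based), and the element there is -12.
Final answer: -12


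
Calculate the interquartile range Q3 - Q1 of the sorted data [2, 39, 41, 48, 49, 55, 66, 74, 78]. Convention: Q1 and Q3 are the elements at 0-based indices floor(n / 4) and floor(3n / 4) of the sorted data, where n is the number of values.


The data has n = 9 elements.
Q1 index = floor(9 / 4) = floor(2.25) = 2; Q3 index = floor(3 * 9 / 4) = floor(6.75) = 6
Q1 = element at index 2 = 41
Q3 = element at index 6 = 66
IQR = 66 - 41 = 25
Final answer: 25


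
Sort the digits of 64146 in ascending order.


The number 64146 has digits: 6, 4, 1, 4, 6
Sorted: 1, 4, 4, 6, 6
Joining the sorted digits gives the result.
Final answer: 14466


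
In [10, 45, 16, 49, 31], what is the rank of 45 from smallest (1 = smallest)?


Sort ascending: [10, 16, 31, 45, 49]
Find 45 in the sorted list.
45 is at position 4 (1-indexed).
Final answer: 4


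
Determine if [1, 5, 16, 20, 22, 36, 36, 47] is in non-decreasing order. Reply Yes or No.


Check consecutive pairs:
  1 <= 5? True
  5 <= 16? True
  16 <= 20? True
  20 <= 22? True
  22 <= 36? True
  36 <= 36? True
  36 <= 47? True
Every consecutive pair is in order, so the list is non-decreasing.
Final answer: Yes


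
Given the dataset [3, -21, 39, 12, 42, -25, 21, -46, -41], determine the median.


First, sort the list: [-46, -41, -25, -21, 3, 12, 21, 39, 42]
The list has 9 elements (odd count).
The middle index is 4 (0-based), and the element there is 3.
Final answer: 3


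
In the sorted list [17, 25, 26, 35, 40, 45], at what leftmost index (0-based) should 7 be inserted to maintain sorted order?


List is sorted: [17, 25, 26, 35, 40, 45]
We need the leftmost position where 7 can be inserted, i.e. the first index whose element is >= 7 (or the end of the list if none is).
Binary search with low=0, high=6 (0-based indices):
  low=0, high=6, mid=3: a[3]=35 >= 7, so high = 3
  low=0, high=3, mid=1: a[1]=25 >= 7, so high = 1
  low=0, high=1, mid=0: a[0]=17 >= 7, so high = 0
Now low = high = 0, so the insertion index is 0.
Final answer: 0


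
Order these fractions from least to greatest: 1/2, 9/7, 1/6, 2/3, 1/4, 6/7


Convert to decimal for comparison:
  1/2 = 0.5
  9/7 = 1.2857
  1/6 = 0.1667
  2/3 = 0.6667
  1/4 = 0.25
  6/7 = 0.8571
Decimals in increasing order: 0.1667 < 0.25 < 0.5 < 0.6667 < 0.8571 < 1.2857
Writing each back as its fraction gives the sorted order.
Final answer: 1/6, 1/4, 1/2, 2/3, 6/7, 9/7


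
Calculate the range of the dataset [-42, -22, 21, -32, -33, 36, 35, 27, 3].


Maximum value: 36
Minimum value: -42
Range = 36 - (-42) = 78
Final answer: 78


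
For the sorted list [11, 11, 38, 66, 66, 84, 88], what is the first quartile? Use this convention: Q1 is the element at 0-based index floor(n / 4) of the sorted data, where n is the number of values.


The list has n = 7 elements.
Q1 index = floor(7 / 4) = floor(1.75) = 1
Counting from index 0 in the sorted data, the element at index 1 is 11.
Final answer: 11


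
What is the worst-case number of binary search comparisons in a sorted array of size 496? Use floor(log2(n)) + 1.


Binary search halves the search space each step.
Maximum comparisons = floor(log2(496)) + 1
log2(496) = 8.9542
floor(log2(496)) = 8, so 8 + 1 = 9
Final answer: 9


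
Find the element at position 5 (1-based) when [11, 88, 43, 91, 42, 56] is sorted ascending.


Sort ascending: [11, 42, 43, 56, 88, 91]
The 5th element (1-indexed) is at index 4.
Value = 88
Final answer: 88


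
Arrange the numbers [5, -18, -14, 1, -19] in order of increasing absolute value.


Compute absolute values:
  |5| = 5
  |-18| = 18
  |-14| = 14
  |1| = 1
  |-19| = 19
Absolute values in increasing order: 1 < 5 < 14 < 18 < 19
Listing the original numbers in that order gives the answer.
Final answer: [1, 5, -14, -18, -19]


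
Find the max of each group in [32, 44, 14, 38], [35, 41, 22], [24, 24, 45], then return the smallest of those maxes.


Find max of each group:
  Group 1: [32, 44, 14, 38] -> max = 44
  Group 2: [35, 41, 22] -> max = 41
  Group 3: [24, 24, 45] -> max = 45
Maxes: [44, 41, 45]
Minimum of maxes = 41
Final answer: 41


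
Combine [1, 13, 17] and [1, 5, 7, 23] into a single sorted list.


List A: [1, 13, 17]
List B: [1, 5, 7, 23]
Repeatedly compare the front elements and take the smaller:
  1 vs 1 -> take 1
  13 vs 1 -> take 1
  13 vs 5 -> take 5
  13 vs 7 -> take 7
  13 vs 23 -> take 13
  17 vs 23 -> take 17
  A is exhausted; append the rest of B: [23]
Final answer: [1, 1, 5, 7, 13, 17, 23]


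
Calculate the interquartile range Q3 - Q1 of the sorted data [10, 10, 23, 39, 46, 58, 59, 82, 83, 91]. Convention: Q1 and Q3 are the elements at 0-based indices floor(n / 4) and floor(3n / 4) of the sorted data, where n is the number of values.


The data has n = 10 elements.
Q1 index = floor(10 / 4) = floor(2.5) = 2; Q3 index = floor(3 * 10 / 4) = floor(7.5) = 7
Q1 = element at index 2 = 23
Q3 = element at index 7 = 82
IQR = 82 - 23 = 59
Final answer: 59


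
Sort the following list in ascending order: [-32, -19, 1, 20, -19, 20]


Original list: [-32, -19, 1, 20, -19, 20]
Repeatedly take the smallest remaining element:
  Remaining [-32, -19, 1, 20, -19, 20] -> smallest is -32
  Remaining [-19, 1, 20, -19, 20] -> smallest is -19
  Remaining [1, 20, -19, 20] -> smallest is -19
  Remaining [1, 20, 20] -> smallest is 1
  Remaining [20, 20] -> smallest is 20
  Remaining [20] -> smallest is 20
Collecting the picks in order gives the sorted list.
Final answer: [-32, -19, -19, 1, 20, 20]


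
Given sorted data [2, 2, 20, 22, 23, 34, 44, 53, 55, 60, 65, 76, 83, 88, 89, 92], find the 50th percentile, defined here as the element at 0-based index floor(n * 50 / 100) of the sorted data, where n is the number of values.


The dataset has n = 16 elements.
Index = floor(16 * 50 / 100) = floor(800 / 100) = floor(8) = 8
Counting from index 0 in the sorted data, the element at index 8 is 55.
Final answer: 55


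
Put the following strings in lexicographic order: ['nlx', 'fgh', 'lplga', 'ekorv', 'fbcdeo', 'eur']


Compare strings character by character (the first differing letter decides):
  'ekorv' < 'eur' since 'k' < 'u' at position 2
  'eur' < 'fbcdeo' since 'e' < 'f' at position 1
  'fbcdeo' < 'fgh' since 'b' < 'g' at position 2
  'fgh' < 'lplga' since 'f' < 'l' at position 1
  'lplga' < 'nlx' since 'l' < 'n' at position 1
Chaining these comparisons gives the alphabetical order.
Final answer: ['ekorv', 'eur', 'fbcdeo', 'fgh', 'lplga', 'nlx']
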